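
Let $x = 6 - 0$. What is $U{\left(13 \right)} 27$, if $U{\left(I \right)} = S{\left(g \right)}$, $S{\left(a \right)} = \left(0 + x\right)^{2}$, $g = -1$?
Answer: $972$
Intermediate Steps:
$x = 6$ ($x = 6 + 0 = 6$)
$S{\left(a \right)} = 36$ ($S{\left(a \right)} = \left(0 + 6\right)^{2} = 6^{2} = 36$)
$U{\left(I \right)} = 36$
$U{\left(13 \right)} 27 = 36 \cdot 27 = 972$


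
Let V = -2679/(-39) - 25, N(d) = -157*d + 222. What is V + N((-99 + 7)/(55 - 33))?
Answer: 131880/143 ≈ 922.24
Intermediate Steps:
N(d) = 222 - 157*d
V = 568/13 (V = -2679*(-1)/39 - 25 = -57*(-47/39) - 25 = 893/13 - 25 = 568/13 ≈ 43.692)
V + N((-99 + 7)/(55 - 33)) = 568/13 + (222 - 157*(-99 + 7)/(55 - 33)) = 568/13 + (222 - (-14444)/22) = 568/13 + (222 - 157*(-46/11)) = 568/13 + (222 + 7222/11) = 568/13 + 9664/11 = 131880/143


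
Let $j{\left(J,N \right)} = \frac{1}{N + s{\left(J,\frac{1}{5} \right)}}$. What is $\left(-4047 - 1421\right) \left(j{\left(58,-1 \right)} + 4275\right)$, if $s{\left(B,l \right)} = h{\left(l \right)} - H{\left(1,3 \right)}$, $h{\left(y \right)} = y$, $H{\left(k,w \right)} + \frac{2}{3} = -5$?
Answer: $- \frac{1706508120}{73} \approx -2.3377 \cdot 10^{7}$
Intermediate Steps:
$H{\left(k,w \right)} = - \frac{17}{3}$ ($H{\left(k,w \right)} = - \frac{2}{3} - 5 = - \frac{17}{3}$)
$s{\left(B,l \right)} = \frac{17}{3} + l$ ($s{\left(B,l \right)} = l - - \frac{17}{3} = l + \frac{17}{3} = \frac{17}{3} + l$)
$j{\left(J,N \right)} = \frac{1}{\frac{88}{15} + N}$ ($j{\left(J,N \right)} = \frac{1}{N + \left(\frac{17}{3} + \frac{1}{5}\right)} = \frac{1}{N + \frac{88}{15}} = \frac{1}{\frac{88}{15} + N}$)
$\left(-4047 - 1421\right) \left(j{\left(58,-1 \right)} + 4275\right) = \left(-4047 - 1421\right) \left(\frac{15}{88 + 15 \left(-1\right)} + 4275\right) = - 5468 \left(\frac{15}{88 - 15} + 4275\right) = - 5468 \left(\frac{15}{73} + 4275\right) = \left(-5468\right) \frac{312090}{73} = - \frac{1706508120}{73}$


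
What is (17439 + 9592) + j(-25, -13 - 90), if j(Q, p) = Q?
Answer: 27006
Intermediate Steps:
(17439 + 9592) + j(-25, -13 - 90) = (17439 + 9592) - 25 = 27031 - 25 = 27006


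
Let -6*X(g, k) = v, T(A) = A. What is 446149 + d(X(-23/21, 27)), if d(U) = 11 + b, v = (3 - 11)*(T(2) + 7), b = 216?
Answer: 446376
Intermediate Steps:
v = -72 (v = (3 - 11)*(2 + 7) = -8*9 = -72)
X(g, k) = 12 (X(g, k) = -1/6*(-72) = 12)
d(U) = 227 (d(U) = 11 + 216 = 227)
446149 + d(X(-23/21, 27)) = 446149 + 227 = 446376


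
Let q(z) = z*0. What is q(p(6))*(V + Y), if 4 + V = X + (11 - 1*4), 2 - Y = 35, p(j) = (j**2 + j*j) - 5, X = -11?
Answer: 0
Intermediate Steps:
p(j) = -5 + 2*j**2 (p(j) = (j**2 + j**2) - 5 = 2*j**2 - 5 = -5 + 2*j**2)
Y = -33 (Y = 2 - 1*35 = 2 - 35 = -33)
V = -8 (V = -4 + (-11 + (11 - 1*4)) = -4 + (-11 + (11 - 4)) = -4 + (-11 + 7) = -4 - 4 = -8)
q(z) = 0
q(p(6))*(V + Y) = 0*(-8 - 33) = 0*(-41) = 0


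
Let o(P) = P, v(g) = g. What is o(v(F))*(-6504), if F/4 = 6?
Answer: -156096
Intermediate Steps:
F = 24 (F = 4*6 = 24)
o(v(F))*(-6504) = 24*(-6504) = -156096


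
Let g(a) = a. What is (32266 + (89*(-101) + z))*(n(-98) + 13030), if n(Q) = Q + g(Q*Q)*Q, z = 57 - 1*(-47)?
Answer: -21703647060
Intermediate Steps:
z = 104 (z = 57 + 47 = 104)
n(Q) = Q + Q³ (n(Q) = Q + (Q*Q)*Q = Q + Q²*Q = Q + Q³)
(32266 + (89*(-101) + z))*(n(-98) + 13030) = (32266 + (89*(-101) + 104))*((-98 + (-98)³) + 13030) = (32266 + (-8989 + 104))*((-98 - 941192) + 13030) = (32266 - 8885)*(-941290 + 13030) = 23381*(-928260) = -21703647060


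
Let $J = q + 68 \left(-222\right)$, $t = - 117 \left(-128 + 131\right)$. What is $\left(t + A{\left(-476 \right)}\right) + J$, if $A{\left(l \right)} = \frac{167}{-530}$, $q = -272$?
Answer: $- \frac{8331237}{530} \approx -15719.0$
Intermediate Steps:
$A{\left(l \right)} = - \frac{167}{530}$ ($A{\left(l \right)} = 167 \left(- \frac{1}{530}\right) = - \frac{167}{530}$)
$t = -351$ ($t = \left(-117\right) 3 = -351$)
$J = -15368$ ($J = -272 + 68 \left(-222\right) = -272 - 15096 = -15368$)
$\left(t + A{\left(-476 \right)}\right) + J = \left(-351 - \frac{167}{530}\right) - 15368 = - \frac{186197}{530} - 15368 = - \frac{8331237}{530}$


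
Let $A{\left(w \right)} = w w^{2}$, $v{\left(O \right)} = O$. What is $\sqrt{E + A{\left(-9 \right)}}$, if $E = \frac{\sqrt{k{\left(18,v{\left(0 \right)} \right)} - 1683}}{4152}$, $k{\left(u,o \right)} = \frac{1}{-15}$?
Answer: $\frac{\sqrt{-78545667600 + 1730 i \sqrt{378690}}}{10380} \approx 0.00018298 + 27.0 i$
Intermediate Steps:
$k{\left(u,o \right)} = - \frac{1}{15}$
$A{\left(w \right)} = w^{3}$
$E = \frac{i \sqrt{378690}}{62280}$ ($E = \frac{\sqrt{- \frac{1}{15} - 1683}}{4152} = \sqrt{- \frac{25246}{15}} \cdot \frac{1}{4152} = \frac{i \sqrt{378690}}{15} \cdot \frac{1}{4152} = \frac{i \sqrt{378690}}{62280} \approx 0.0098808 i$)
$\sqrt{E + A{\left(-9 \right)}} = \sqrt{\frac{i \sqrt{378690}}{62280} + \left(-9\right)^{3}} = \sqrt{\frac{i \sqrt{378690}}{62280} - 729} = \sqrt{-729 + \frac{i \sqrt{378690}}{62280}}$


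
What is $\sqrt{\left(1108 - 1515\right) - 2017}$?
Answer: $2 i \sqrt{606} \approx 49.234 i$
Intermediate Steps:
$\sqrt{\left(1108 - 1515\right) - 2017} = \sqrt{-407 - 2017} = \sqrt{-2424} = 2 i \sqrt{606}$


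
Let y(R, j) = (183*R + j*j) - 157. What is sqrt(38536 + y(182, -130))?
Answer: sqrt(88585) ≈ 297.63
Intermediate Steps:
y(R, j) = -157 + j**2 + 183*R (y(R, j) = (183*R + j**2) - 157 = (j**2 + 183*R) - 157 = -157 + j**2 + 183*R)
sqrt(38536 + y(182, -130)) = sqrt(38536 + (-157 + (-130)**2 + 183*182)) = sqrt(38536 + (-157 + 16900 + 33306)) = sqrt(38536 + 50049) = sqrt(88585)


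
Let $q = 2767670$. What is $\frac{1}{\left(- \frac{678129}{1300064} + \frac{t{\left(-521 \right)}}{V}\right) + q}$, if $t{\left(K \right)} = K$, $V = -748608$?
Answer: $\frac{30413697216}{84175061530823561} \approx 3.6131 \cdot 10^{-7}$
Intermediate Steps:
$\frac{1}{\left(- \frac{678129}{1300064} + \frac{t{\left(-521 \right)}}{V}\right) + q} = \frac{1}{\left(- \frac{678129}{1300064} - \frac{521}{-748608}\right) + 2767670} = \frac{1}{\left(\left(-678129\right) \frac{1}{1300064} - - \frac{521}{748608}\right) + 2767670} = \frac{1}{\left(- \frac{678129}{1300064} + \frac{521}{748608}\right) + 2767670} = \frac{1}{- \frac{15842983159}{30413697216} + 2767670} = \frac{1}{\frac{84175061530823561}{30413697216}} = \frac{30413697216}{84175061530823561}$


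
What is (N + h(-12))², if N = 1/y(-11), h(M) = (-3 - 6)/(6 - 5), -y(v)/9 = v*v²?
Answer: 11622996100/143496441 ≈ 80.999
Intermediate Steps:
y(v) = -9*v³ (y(v) = -9*v*v² = -9*v³)
h(M) = -9 (h(M) = -9/1 = -9*1 = -9)
N = 1/11979 (N = 1/(-9*(-11)³) = 1/(-9*(-1331)) = 1/11979 ≈ 8.3479e-5)
(N + h(-12))² = (1/11979 - 9)² = (-107810/11979)² = 11622996100/143496441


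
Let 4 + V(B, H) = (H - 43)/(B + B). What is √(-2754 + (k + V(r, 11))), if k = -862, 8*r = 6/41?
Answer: 2*I*√10113/3 ≈ 67.042*I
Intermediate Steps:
r = 3/164 (r = (6/41)/8 = (6*(1/41))/8 = (⅛)*(6/41) = 3/164 ≈ 0.018293)
V(B, H) = -4 + (-43 + H)/(2*B) (V(B, H) = -4 + (H - 43)/(B + B) = -4 + (-43 + H)/((2*B)) = -4 + (-43 + H)*(1/(2*B)) = -4 + (-43 + H)/(2*B))
√(-2754 + (k + V(r, 11))) = √(-2754 + (-862 + (-43 + 11 - 8*3/164)/(2*(3/164)))) = √(-2754 + (-862 + (½)*(164/3)*(-43 + 11 - 6/41))) = √(-2754 + (-862 + (½)*(164/3)*(-1318/41))) = √(-2754 + (-862 - 2636/3)) = √(-2754 - 5222/3) = √(-13484/3) = 2*I*√10113/3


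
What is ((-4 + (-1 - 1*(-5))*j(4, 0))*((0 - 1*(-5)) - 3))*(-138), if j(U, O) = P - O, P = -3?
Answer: 4416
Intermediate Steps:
j(U, O) = -3 - O
((-4 + (-1 - 1*(-5))*j(4, 0))*((0 - 1*(-5)) - 3))*(-138) = ((-4 + (-1 - 1*(-5))*(-3 - 1*0))*((0 - 1*(-5)) - 3))*(-138) = ((-4 + (-1 + 5)*(-3 + 0))*((0 + 5) - 3))*(-138) = ((-4 + 4*(-3))*(5 - 3))*(-138) = ((-4 - 12)*2)*(-138) = -16*2*(-138) = -32*(-138) = 4416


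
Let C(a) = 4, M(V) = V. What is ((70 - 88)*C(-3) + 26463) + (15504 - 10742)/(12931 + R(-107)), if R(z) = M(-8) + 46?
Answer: 342269641/12969 ≈ 26391.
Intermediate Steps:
R(z) = 38 (R(z) = -8 + 46 = 38)
((70 - 88)*C(-3) + 26463) + (15504 - 10742)/(12931 + R(-107)) = ((70 - 88)*4 + 26463) + (15504 - 10742)/(12931 + 38) = (-18*4 + 26463) + 4762/12969 = (-72 + 26463) + 4762*(1/12969) = 26391 + 4762/12969 = 342269641/12969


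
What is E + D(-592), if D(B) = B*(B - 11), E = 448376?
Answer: 805352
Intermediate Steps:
D(B) = B*(-11 + B)
E + D(-592) = 448376 - 592*(-11 - 592) = 448376 - 592*(-603) = 448376 + 356976 = 805352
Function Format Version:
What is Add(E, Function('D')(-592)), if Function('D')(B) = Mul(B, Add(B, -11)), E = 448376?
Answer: 805352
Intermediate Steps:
Function('D')(B) = Mul(B, Add(-11, B))
Add(E, Function('D')(-592)) = Add(448376, Mul(-592, Add(-11, -592))) = Add(448376, Mul(-592, -603)) = Add(448376, 356976) = 805352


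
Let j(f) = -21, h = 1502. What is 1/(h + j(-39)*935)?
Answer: -1/18133 ≈ -5.5148e-5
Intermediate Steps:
1/(h + j(-39)*935) = 1/(1502 - 21*935) = 1/(1502 - 19635) = 1/(-18133) = -1/18133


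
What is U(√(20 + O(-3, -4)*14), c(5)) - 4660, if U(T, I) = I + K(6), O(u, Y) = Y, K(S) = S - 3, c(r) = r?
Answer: -4652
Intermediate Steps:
K(S) = -3 + S
U(T, I) = 3 + I (U(T, I) = I + (-3 + 6) = I + 3 = 3 + I)
U(√(20 + O(-3, -4)*14), c(5)) - 4660 = (3 + 5) - 4660 = 8 - 4660 = -4652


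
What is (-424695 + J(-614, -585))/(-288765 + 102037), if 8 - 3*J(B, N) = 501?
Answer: 637289/280092 ≈ 2.2753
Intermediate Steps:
J(B, N) = -493/3 (J(B, N) = 8/3 - ⅓*501 = 8/3 - 167 = -493/3)
(-424695 + J(-614, -585))/(-288765 + 102037) = (-424695 - 493/3)/(-288765 + 102037) = -1274578/3/(-186728) = -1274578/3*(-1/186728) = 637289/280092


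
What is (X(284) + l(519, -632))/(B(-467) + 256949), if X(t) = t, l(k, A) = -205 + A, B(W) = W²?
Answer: -553/475038 ≈ -0.0011641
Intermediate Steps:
(X(284) + l(519, -632))/(B(-467) + 256949) = (284 + (-205 - 632))/((-467)² + 256949) = (284 - 837)/(218089 + 256949) = -553/475038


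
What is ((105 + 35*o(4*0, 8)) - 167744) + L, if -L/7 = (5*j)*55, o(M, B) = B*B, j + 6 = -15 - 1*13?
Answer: -99949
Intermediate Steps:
j = -34 (j = -6 + (-15 - 1*13) = -6 + (-15 - 13) = -6 - 28 = -34)
o(M, B) = B**2
L = 65450 (L = -7*5*(-34)*55 = -(-1190)*55 = -7*(-9350) = 65450)
((105 + 35*o(4*0, 8)) - 167744) + L = ((105 + 35*8**2) - 167744) + 65450 = ((105 + 35*64) - 167744) + 65450 = ((105 + 2240) - 167744) + 65450 = (2345 - 167744) + 65450 = -165399 + 65450 = -99949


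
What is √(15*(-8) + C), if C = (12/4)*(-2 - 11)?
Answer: I*√159 ≈ 12.61*I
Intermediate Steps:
C = -39 (C = (12*(¼))*(-13) = 3*(-13) = -39)
√(15*(-8) + C) = √(15*(-8) - 39) = √(-120 - 39) = √(-159) = I*√159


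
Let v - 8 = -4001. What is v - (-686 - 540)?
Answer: -2767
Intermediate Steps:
v = -3993 (v = 8 - 4001 = -3993)
v - (-686 - 540) = -3993 - (-686 - 540) = -3993 - 1*(-1226) = -3993 + 1226 = -2767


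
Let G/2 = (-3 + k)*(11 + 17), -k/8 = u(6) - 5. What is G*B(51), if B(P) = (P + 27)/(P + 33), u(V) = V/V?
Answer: 1508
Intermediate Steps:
u(V) = 1
B(P) = (27 + P)/(33 + P)
k = 32 (k = -8*(1 - 5) = -8*(-4) = 32)
G = 1624 (G = 2*((-3 + 32)*(11 + 17)) = 2*(29*28) = 2*812 = 1624)
G*B(51) = 1624*((27 + 51)/(33 + 51)) = 1624*(78/84) = 1624*((1/84)*78) = 1624*(13/14) = 1508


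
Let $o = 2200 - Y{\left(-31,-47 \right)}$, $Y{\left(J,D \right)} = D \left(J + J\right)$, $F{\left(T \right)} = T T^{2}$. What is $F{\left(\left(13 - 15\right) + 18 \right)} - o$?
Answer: $4810$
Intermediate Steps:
$F{\left(T \right)} = T^{3}$
$Y{\left(J,D \right)} = 2 D J$ ($Y{\left(J,D \right)} = D 2 J = 2 D J$)
$o = -714$ ($o = 2200 - 2 \left(-47\right) \left(-31\right) = 2200 - 2914 = -714$)
$F{\left(\left(13 - 15\right) + 18 \right)} - o = \left(\left(13 - 15\right) + 18\right)^{3} - -714 = \left(-2 + 18\right)^{3} + 714 = 16^{3} + 714 = 4096 + 714 = 4810$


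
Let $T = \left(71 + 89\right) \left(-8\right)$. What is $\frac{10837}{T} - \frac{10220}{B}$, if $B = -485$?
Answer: $\frac{1565131}{124160} \approx 12.606$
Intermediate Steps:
$T = -1280$ ($T = 160 \left(-8\right) = -1280$)
$\frac{10837}{T} - \frac{10220}{B} = \frac{10837}{-1280} - \frac{10220}{-485} = 10837 \left(- \frac{1}{1280}\right) - - \frac{2044}{97} = - \frac{10837}{1280} + \frac{2044}{97} = \frac{1565131}{124160}$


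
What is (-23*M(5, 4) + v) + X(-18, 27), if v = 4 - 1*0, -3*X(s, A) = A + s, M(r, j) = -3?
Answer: 70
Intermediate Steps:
X(s, A) = -A/3 - s/3 (X(s, A) = -(A + s)/3 = -A/3 - s/3)
v = 4 (v = 4 + 0 = 4)
(-23*M(5, 4) + v) + X(-18, 27) = (-23*(-3) + 4) + (-1/3*27 - 1/3*(-18)) = (69 + 4) + (-9 + 6) = 73 - 3 = 70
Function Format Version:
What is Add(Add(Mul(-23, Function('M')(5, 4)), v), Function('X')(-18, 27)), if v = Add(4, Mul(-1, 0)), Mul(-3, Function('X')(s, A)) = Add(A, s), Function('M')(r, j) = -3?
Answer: 70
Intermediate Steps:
Function('X')(s, A) = Add(Mul(Rational(-1, 3), A), Mul(Rational(-1, 3), s)) (Function('X')(s, A) = Mul(Rational(-1, 3), Add(A, s)) = Add(Mul(Rational(-1, 3), A), Mul(Rational(-1, 3), s)))
v = 4 (v = Add(4, 0) = 4)
Add(Add(Mul(-23, Function('M')(5, 4)), v), Function('X')(-18, 27)) = Add(Add(Mul(-23, -3), 4), Add(Mul(Rational(-1, 3), 27), Mul(Rational(-1, 3), -18))) = Add(Add(69, 4), Add(-9, 6)) = Add(73, -3) = 70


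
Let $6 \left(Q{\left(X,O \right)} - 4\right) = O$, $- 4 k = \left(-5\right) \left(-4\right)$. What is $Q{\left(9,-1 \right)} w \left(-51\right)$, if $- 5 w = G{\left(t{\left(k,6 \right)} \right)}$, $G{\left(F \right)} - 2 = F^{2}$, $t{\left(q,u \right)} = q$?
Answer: $\frac{10557}{10} \approx 1055.7$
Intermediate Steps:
$k = -5$ ($k = - \frac{\left(-5\right) \left(-4\right)}{4} = \left(- \frac{1}{4}\right) 20 = -5$)
$Q{\left(X,O \right)} = 4 + \frac{O}{6}$
$G{\left(F \right)} = 2 + F^{2}$
$w = - \frac{27}{5}$ ($w = - \frac{2 + \left(-5\right)^{2}}{5} = - \frac{2 + 25}{5} = \left(- \frac{1}{5}\right) 27 = - \frac{27}{5} \approx -5.4$)
$Q{\left(9,-1 \right)} w \left(-51\right) = \left(4 + \frac{1}{6} \left(-1\right)\right) \left(- \frac{27}{5}\right) \left(-51\right) = \left(4 - \frac{1}{6}\right) \left(- \frac{27}{5}\right) \left(-51\right) = \frac{23}{6} \left(- \frac{27}{5}\right) \left(-51\right) = \left(- \frac{207}{10}\right) \left(-51\right) = \frac{10557}{10}$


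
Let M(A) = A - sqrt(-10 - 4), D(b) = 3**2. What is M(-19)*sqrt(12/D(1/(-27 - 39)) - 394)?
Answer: 2*sqrt(12369)/3 - 19*I*sqrt(3534)/3 ≈ 74.144 - 376.5*I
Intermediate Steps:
D(b) = 9
M(A) = A - I*sqrt(14) (M(A) = A - sqrt(-14) = A - I*sqrt(14))
M(-19)*sqrt(12/D(1/(-27 - 39)) - 394) = (-19 - I*sqrt(14))*sqrt(12/9 - 394) = (-19 - I*sqrt(14))*sqrt(12*(1/9) - 394) = (-19 - I*sqrt(14))*sqrt(4/3 - 394) = (-19 - I*sqrt(14))*sqrt(-1178/3) = (-19 - I*sqrt(14))*(I*sqrt(3534)/3) = I*sqrt(3534)*(-19 - I*sqrt(14))/3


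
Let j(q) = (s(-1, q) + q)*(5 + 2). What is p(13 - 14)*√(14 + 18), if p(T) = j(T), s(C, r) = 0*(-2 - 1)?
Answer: -28*√2 ≈ -39.598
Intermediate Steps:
s(C, r) = 0 (s(C, r) = 0*(-3) = 0)
j(q) = 7*q (j(q) = (0 + q)*(5 + 2) = q*7 = 7*q)
p(T) = 7*T
p(13 - 14)*√(14 + 18) = (7*(13 - 14))*√(14 + 18) = (7*(-1))*√32 = -28*√2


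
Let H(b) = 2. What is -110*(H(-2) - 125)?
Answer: 13530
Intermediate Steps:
-110*(H(-2) - 125) = -110*(2 - 125) = -110*(-123) = 13530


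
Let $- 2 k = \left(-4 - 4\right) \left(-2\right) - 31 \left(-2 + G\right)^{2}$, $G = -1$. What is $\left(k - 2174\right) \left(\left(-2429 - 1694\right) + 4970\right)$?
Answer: $- \frac{3459995}{2} \approx -1.73 \cdot 10^{6}$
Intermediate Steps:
$k = \frac{263}{2}$ ($k = - \frac{\left(-4 - 4\right) \left(-2\right) - 31 \left(-2 - 1\right)^{2}}{2} = - \frac{\left(-8\right) \left(-2\right) - 31 \left(-3\right)^{2}}{2} = - \frac{16 - 279}{2} = \left(- \frac{1}{2}\right) \left(-263\right) = \frac{263}{2} \approx 131.5$)
$\left(k - 2174\right) \left(\left(-2429 - 1694\right) + 4970\right) = \left(\frac{263}{2} - 2174\right) \left(\left(-2429 - 1694\right) + 4970\right) = - \frac{4085 \left(\left(-2429 - 1694\right) + 4970\right)}{2} = - \frac{4085 \left(-4123 + 4970\right)}{2} = \left(- \frac{4085}{2}\right) 847 = - \frac{3459995}{2}$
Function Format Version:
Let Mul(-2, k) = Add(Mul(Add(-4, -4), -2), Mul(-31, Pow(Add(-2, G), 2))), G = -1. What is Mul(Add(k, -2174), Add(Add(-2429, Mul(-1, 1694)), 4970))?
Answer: Rational(-3459995, 2) ≈ -1.7300e+6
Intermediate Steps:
k = Rational(263, 2) (k = Mul(Rational(-1, 2), Add(Mul(Add(-4, -4), -2), Mul(-31, Pow(Add(-2, -1), 2)))) = Mul(Rational(-1, 2), Add(Mul(-8, -2), Mul(-31, Pow(-3, 2)))) = Mul(Rational(-1, 2), Add(16, Mul(-31, 9))) = Mul(Rational(-1, 2), Add(16, -279)) = Mul(Rational(-1, 2), -263) = Rational(263, 2) ≈ 131.50)
Mul(Add(k, -2174), Add(Add(-2429, Mul(-1, 1694)), 4970)) = Mul(Add(Rational(263, 2), -2174), Add(Add(-2429, Mul(-1, 1694)), 4970)) = Mul(Rational(-4085, 2), Add(Add(-2429, -1694), 4970)) = Mul(Rational(-4085, 2), Add(-4123, 4970)) = Mul(Rational(-4085, 2), 847) = Rational(-3459995, 2)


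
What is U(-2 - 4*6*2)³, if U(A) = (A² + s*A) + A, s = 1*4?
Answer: 11390625000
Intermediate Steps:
s = 4
U(A) = A² + 5*A (U(A) = (A² + 4*A) + A = A² + 5*A)
U(-2 - 4*6*2)³ = ((-2 - 4*6*2)*(5 + (-2 - 4*6*2)))³ = ((-2 - 24*2)*(5 + (-2 - 24*2)))³ = ((-2 - 1*48)*(5 + (-2 - 1*48)))³ = ((-2 - 48)*(5 + (-2 - 48)))³ = (-50*(5 - 50))³ = (-50*(-45))³ = 2250³ = 11390625000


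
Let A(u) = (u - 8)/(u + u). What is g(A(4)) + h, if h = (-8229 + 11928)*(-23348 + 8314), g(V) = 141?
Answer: -55610625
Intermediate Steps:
A(u) = (-8 + u)/(2*u) (A(u) = (-8 + u)/((2*u)) = (-8 + u)*(1/(2*u)) = (-8 + u)/(2*u))
h = -55610766 (h = 3699*(-15034) = -55610766)
g(A(4)) + h = 141 - 55610766 = -55610625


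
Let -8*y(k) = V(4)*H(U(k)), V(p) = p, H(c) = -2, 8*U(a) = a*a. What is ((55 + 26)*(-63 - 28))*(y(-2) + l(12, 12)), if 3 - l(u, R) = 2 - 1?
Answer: -22113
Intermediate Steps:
U(a) = a²/8 (U(a) = (a*a)/8 = a²/8)
l(u, R) = 2 (l(u, R) = 3 - (2 - 1) = 3 - 1*1 = 3 - 1 = 2)
y(k) = 1 (y(k) = -(-2)/2 = -⅛*(-8) = 1)
((55 + 26)*(-63 - 28))*(y(-2) + l(12, 12)) = ((55 + 26)*(-63 - 28))*(1 + 2) = (81*(-91))*3 = -7371*3 = -22113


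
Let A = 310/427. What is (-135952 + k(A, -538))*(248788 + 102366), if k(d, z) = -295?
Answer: -47843679038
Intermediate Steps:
A = 310/427 (A = 310*(1/427) = 310/427 ≈ 0.72600)
(-135952 + k(A, -538))*(248788 + 102366) = (-135952 - 295)*(248788 + 102366) = -136247*351154 = -47843679038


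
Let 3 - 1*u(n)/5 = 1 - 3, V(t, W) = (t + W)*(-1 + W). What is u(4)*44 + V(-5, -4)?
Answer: 1145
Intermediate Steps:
V(t, W) = (-1 + W)*(W + t) (V(t, W) = (W + t)*(-1 + W) = (-1 + W)*(W + t))
u(n) = 25 (u(n) = 15 - 5*(1 - 3) = 15 - 5*(-2) = 15 + 10 = 25)
u(4)*44 + V(-5, -4) = 25*44 + ((-4)² - 1*(-4) - 1*(-5) - 4*(-5)) = 1100 + (16 + 4 + 5 + 20) = 1100 + 45 = 1145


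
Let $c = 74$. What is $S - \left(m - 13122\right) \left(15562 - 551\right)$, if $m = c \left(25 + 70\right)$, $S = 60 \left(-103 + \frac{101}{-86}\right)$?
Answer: $\frac{3931952746}{43} \approx 9.1441 \cdot 10^{7}$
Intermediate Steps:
$S = - \frac{268770}{43}$ ($S = 60 \left(-103 + 101 \left(- \frac{1}{86}\right)\right) = 60 \left(-103 - \frac{101}{86}\right) = 60 \left(- \frac{8959}{86}\right) = - \frac{268770}{43} \approx -6250.5$)
$m = 7030$ ($m = 74 \left(25 + 70\right) = 74 \cdot 95 = 7030$)
$S - \left(m - 13122\right) \left(15562 - 551\right) = - \frac{268770}{43} - \left(7030 - 13122\right) \left(15562 - 551\right) = - \frac{268770}{43} - \left(-6092\right) 15011 = - \frac{268770}{43} - -91447012 = - \frac{268770}{43} + 91447012 = \frac{3931952746}{43}$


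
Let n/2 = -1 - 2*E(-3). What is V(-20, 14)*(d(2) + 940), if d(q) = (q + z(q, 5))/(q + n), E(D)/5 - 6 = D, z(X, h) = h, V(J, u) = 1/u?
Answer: 56393/840 ≈ 67.135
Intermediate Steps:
E(D) = 30 + 5*D
n = -62 (n = 2*(-1 - 2*(30 + 5*(-3))) = 2*(-1 - 2*(30 - 15)) = 2*(-1 - 2*15) = 2*(-1 - 30) = 2*(-31) = -62)
d(q) = (5 + q)/(-62 + q) (d(q) = (q + 5)/(q - 62) = (5 + q)/(-62 + q))
V(-20, 14)*(d(2) + 940) = ((5 + 2)/(-62 + 2) + 940)/14 = (7/(-60) + 940)/14 = (-1/60*7 + 940)/14 = (-7/60 + 940)/14 = (1/14)*(56393/60) = 56393/840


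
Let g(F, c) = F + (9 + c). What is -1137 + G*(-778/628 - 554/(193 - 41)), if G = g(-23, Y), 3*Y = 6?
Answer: -3216858/2983 ≈ -1078.4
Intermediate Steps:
Y = 2 (Y = (⅓)*6 = 2)
g(F, c) = 9 + F + c
G = -12 (G = 9 - 23 + 2 = -12)
-1137 + G*(-778/628 - 554/(193 - 41)) = -1137 - 12*(-778/628 - 554/(193 - 41)) = -1137 - 12*(-778*1/628 - 554/152) = -1137 - 12*(-389/314 - 554*1/152) = -1137 - 12*(-389/314 - 277/76) = -1137 - 12*(-58271/11932) = -1137 + 174813/2983 = -3216858/2983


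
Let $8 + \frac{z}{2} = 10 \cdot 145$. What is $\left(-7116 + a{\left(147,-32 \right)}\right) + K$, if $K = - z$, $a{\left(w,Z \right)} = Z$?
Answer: $-10032$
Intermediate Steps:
$z = 2884$ ($z = -16 + 2 \cdot 10 \cdot 145 = -16 + 2 \cdot 1450 = -16 + 2900 = 2884$)
$K = -2884$ ($K = \left(-1\right) 2884 = -2884$)
$\left(-7116 + a{\left(147,-32 \right)}\right) + K = \left(-7116 - 32\right) - 2884 = -7148 - 2884 = -10032$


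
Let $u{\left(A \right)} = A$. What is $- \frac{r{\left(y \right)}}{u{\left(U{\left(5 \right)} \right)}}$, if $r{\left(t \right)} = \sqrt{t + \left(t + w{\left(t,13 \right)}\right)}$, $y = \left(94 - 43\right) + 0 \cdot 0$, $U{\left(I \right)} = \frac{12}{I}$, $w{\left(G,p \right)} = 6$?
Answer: $- \frac{5 \sqrt{3}}{2} \approx -4.3301$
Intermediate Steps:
$y = 51$ ($y = 51 + 0 = 51$)
$r{\left(t \right)} = \sqrt{6 + 2 t}$ ($r{\left(t \right)} = \sqrt{t + \left(t + 6\right)} = \sqrt{t + \left(6 + t\right)} = \sqrt{6 + 2 t}$)
$- \frac{r{\left(y \right)}}{u{\left(U{\left(5 \right)} \right)}} = - \frac{\sqrt{6 + 2 \cdot 51}}{12 \cdot \frac{1}{5}} = - \frac{\sqrt{6 + 102}}{12 \cdot \frac{1}{5}} = - \frac{\sqrt{108}}{\frac{12}{5}} = - \frac{6 \sqrt{3} \cdot 5}{12} = - \frac{5 \sqrt{3}}{2}$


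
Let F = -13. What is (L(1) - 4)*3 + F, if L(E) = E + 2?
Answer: -16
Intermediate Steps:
L(E) = 2 + E
(L(1) - 4)*3 + F = ((2 + 1) - 4)*3 - 13 = (3 - 4)*3 - 13 = -1*3 - 13 = -3 - 13 = -16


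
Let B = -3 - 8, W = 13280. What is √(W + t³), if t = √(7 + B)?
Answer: 2*√(3320 - 2*I) ≈ 115.24 - 0.034711*I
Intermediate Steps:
B = -11
t = 2*I (t = √(7 - 11) = √(-4) = 2*I ≈ 2.0*I)
√(W + t³) = √(13280 + (2*I)³) = √(13280 - 8*I)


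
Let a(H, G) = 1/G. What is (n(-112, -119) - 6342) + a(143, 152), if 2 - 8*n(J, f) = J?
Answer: -961817/152 ≈ -6327.7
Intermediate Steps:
n(J, f) = 1/4 - J/8
(n(-112, -119) - 6342) + a(143, 152) = ((1/4 - 1/8*(-112)) - 6342) + 1/152 = ((1/4 + 14) - 6342) + 1/152 = (57/4 - 6342) + 1/152 = -25311/4 + 1/152 = -961817/152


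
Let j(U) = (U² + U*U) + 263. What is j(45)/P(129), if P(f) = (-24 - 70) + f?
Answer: 4313/35 ≈ 123.23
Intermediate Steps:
P(f) = -94 + f
j(U) = 263 + 2*U² (j(U) = (U² + U²) + 263 = 2*U² + 263 = 263 + 2*U²)
j(45)/P(129) = (263 + 2*45²)/(-94 + 129) = (263 + 2*2025)/35 = (263 + 4050)*(1/35) = 4313*(1/35) = 4313/35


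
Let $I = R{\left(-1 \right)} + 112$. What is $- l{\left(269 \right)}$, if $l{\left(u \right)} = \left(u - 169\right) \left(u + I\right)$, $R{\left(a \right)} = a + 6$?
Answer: $-38600$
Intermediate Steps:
$R{\left(a \right)} = 6 + a$
$I = 117$ ($I = \left(6 - 1\right) + 112 = 5 + 112 = 117$)
$l{\left(u \right)} = \left(-169 + u\right) \left(117 + u\right)$ ($l{\left(u \right)} = \left(u - 169\right) \left(u + 117\right) = \left(-169 + u\right) \left(117 + u\right)$)
$- l{\left(269 \right)} = - (-19773 + 269^{2} - 13988) = - (-19773 + 72361 - 13988) = \left(-1\right) 38600 = -38600$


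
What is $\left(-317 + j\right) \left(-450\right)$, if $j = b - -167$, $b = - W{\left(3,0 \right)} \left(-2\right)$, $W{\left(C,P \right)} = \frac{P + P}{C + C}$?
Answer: $67500$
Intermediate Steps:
$W{\left(C,P \right)} = \frac{P}{C}$ ($W{\left(C,P \right)} = \frac{2 P}{2 C} = 2 P \frac{1}{2 C} = \frac{P}{C}$)
$b = 0$ ($b = - \frac{0}{3} \left(-2\right) = \left(-1\right) 0 \left(-2\right) = 0 \left(-2\right) = 0$)
$j = 167$ ($j = 0 - -167 = 0 + 167 = 167$)
$\left(-317 + j\right) \left(-450\right) = \left(-317 + 167\right) \left(-450\right) = \left(-150\right) \left(-450\right) = 67500$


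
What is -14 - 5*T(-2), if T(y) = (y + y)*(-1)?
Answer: -34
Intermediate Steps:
T(y) = -2*y (T(y) = (2*y)*(-1) = -2*y)
-14 - 5*T(-2) = -14 - (-10)*(-2) = -14 - 5*4 = -14 - 20 = -34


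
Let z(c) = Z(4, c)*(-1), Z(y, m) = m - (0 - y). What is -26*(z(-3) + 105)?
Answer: -2704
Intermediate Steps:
Z(y, m) = m + y (Z(y, m) = m - (-1)*y = m + y)
z(c) = -4 - c (z(c) = (c + 4)*(-1) = (4 + c)*(-1) = -4 - c)
-26*(z(-3) + 105) = -26*((-4 - 1*(-3)) + 105) = -26*((-4 + 3) + 105) = -26*(-1 + 105) = -26*104 = -2704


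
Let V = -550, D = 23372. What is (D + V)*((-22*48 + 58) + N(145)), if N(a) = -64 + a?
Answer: -20927774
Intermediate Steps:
(D + V)*((-22*48 + 58) + N(145)) = (23372 - 550)*((-22*48 + 58) + (-64 + 145)) = 22822*((-1056 + 58) + 81) = 22822*(-998 + 81) = 22822*(-917) = -20927774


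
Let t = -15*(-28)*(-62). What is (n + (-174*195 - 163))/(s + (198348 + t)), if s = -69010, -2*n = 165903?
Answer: -234089/206596 ≈ -1.1331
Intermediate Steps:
n = -165903/2 (n = -½*165903 = -165903/2 ≈ -82952.)
t = -26040 (t = 420*(-62) = -26040)
(n + (-174*195 - 163))/(s + (198348 + t)) = (-165903/2 + (-174*195 - 163))/(-69010 + (198348 - 26040)) = (-165903/2 + (-33930 - 163))/(-69010 + 172308) = (-165903/2 - 34093)/103298 = -234089/2*1/103298 = -234089/206596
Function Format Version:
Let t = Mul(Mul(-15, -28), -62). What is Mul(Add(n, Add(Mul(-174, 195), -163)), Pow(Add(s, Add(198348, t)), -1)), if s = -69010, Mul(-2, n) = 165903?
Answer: Rational(-234089, 206596) ≈ -1.1331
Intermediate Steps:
n = Rational(-165903, 2) (n = Mul(Rational(-1, 2), 165903) = Rational(-165903, 2) ≈ -82952.)
t = -26040 (t = Mul(420, -62) = -26040)
Mul(Add(n, Add(Mul(-174, 195), -163)), Pow(Add(s, Add(198348, t)), -1)) = Mul(Add(Rational(-165903, 2), Add(Mul(-174, 195), -163)), Pow(Add(-69010, Add(198348, -26040)), -1)) = Mul(Add(Rational(-165903, 2), Add(-33930, -163)), Pow(Add(-69010, 172308), -1)) = Mul(Add(Rational(-165903, 2), -34093), Pow(103298, -1)) = Mul(Rational(-234089, 2), Rational(1, 103298)) = Rational(-234089, 206596)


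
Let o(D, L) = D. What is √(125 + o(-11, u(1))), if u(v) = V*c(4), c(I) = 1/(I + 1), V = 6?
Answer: √114 ≈ 10.677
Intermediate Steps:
c(I) = 1/(1 + I)
u(v) = 6/5 (u(v) = 6/(1 + 4) = 6/5)
√(125 + o(-11, u(1))) = √(125 - 11) = √114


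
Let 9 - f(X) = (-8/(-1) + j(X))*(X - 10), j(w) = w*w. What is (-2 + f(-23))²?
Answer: 314281984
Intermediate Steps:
j(w) = w²
f(X) = 9 - (-10 + X)*(8 + X²) (f(X) = 9 - (-8/(-1) + X²)*(X - 10) = 9 - (-8*(-1) + X²)*(-10 + X) = 9 - (8 + X²)*(-10 + X) = 9 - (-10 + X)*(8 + X²))
(-2 + f(-23))² = (-2 + (89 - 1*(-23)³ - 8*(-23) + 10*(-23)²))² = (-2 + (89 - 1*(-12167) + 184 + 10*529))² = (-2 + (89 + 12167 + 184 + 5290))² = (-2 + 17730)² = 17728² = 314281984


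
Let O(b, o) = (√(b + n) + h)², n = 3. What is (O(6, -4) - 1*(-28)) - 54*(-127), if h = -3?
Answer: 6886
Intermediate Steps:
O(b, o) = (-3 + √(3 + b))² (O(b, o) = (√(b + 3) - 3)² = (√(3 + b) - 3)² = (-3 + √(3 + b))²)
(O(6, -4) - 1*(-28)) - 54*(-127) = ((-3 + √(3 + 6))² - 1*(-28)) - 54*(-127) = ((-3 + √9)² + 28) + 6858 = ((-3 + 3)² + 28) + 6858 = (0² + 28) + 6858 = (0 + 28) + 6858 = 28 + 6858 = 6886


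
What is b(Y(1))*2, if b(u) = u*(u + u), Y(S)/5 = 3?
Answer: 900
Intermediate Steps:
Y(S) = 15 (Y(S) = 5*3 = 15)
b(u) = 2*u**2 (b(u) = u*(2*u) = 2*u**2)
b(Y(1))*2 = (2*15**2)*2 = (2*225)*2 = 450*2 = 900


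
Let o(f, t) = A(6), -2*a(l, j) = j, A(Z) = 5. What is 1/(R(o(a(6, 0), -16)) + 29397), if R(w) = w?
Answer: 1/29402 ≈ 3.4011e-5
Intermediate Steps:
a(l, j) = -j/2
o(f, t) = 5
1/(R(o(a(6, 0), -16)) + 29397) = 1/(5 + 29397) = 1/29402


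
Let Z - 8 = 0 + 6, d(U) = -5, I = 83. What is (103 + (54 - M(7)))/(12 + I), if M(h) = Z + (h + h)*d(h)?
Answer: 213/95 ≈ 2.2421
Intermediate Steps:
Z = 14 (Z = 8 + (0 + 6) = 8 + 6 = 14)
M(h) = 14 - 10*h (M(h) = 14 + (h + h)*(-5) = 14 + (2*h)*(-5) = 14 - 10*h)
(103 + (54 - M(7)))/(12 + I) = (103 + (54 - (14 - 10*7)))/(12 + 83) = (103 + (54 - (14 - 70)))/95 = (103 + (54 - 1*(-56)))*(1/95) = (103 + (54 + 56))*(1/95) = (103 + 110)*(1/95) = 213*(1/95) = 213/95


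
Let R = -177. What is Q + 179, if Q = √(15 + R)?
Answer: 179 + 9*I*√2 ≈ 179.0 + 12.728*I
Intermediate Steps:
Q = 9*I*√2 (Q = √(15 - 177) = √(-162) = 9*I*√2 ≈ 12.728*I)
Q + 179 = 9*I*√2 + 179 = 179 + 9*I*√2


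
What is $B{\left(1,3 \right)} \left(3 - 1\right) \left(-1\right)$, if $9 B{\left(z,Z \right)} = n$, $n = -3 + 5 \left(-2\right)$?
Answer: $\frac{26}{9} \approx 2.8889$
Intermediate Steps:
$n = -13$ ($n = -3 - 10 = -13$)
$B{\left(z,Z \right)} = - \frac{13}{9}$ ($B{\left(z,Z \right)} = \frac{1}{9} \left(-13\right) = - \frac{13}{9}$)
$B{\left(1,3 \right)} \left(3 - 1\right) \left(-1\right) = - \frac{13 \left(3 - 1\right)}{9} \left(-1\right) = \left(- \frac{13}{9}\right) 2 \left(-1\right) = \left(- \frac{26}{9}\right) \left(-1\right) = \frac{26}{9}$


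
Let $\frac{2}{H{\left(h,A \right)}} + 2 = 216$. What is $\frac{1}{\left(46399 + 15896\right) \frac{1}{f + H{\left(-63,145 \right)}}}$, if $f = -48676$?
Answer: $- \frac{5208331}{6665565} \approx -0.78138$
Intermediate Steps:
$H{\left(h,A \right)} = \frac{1}{107}$ ($H{\left(h,A \right)} = \frac{2}{-2 + 216} = \frac{2}{214} = 2 \cdot \frac{1}{214} = \frac{1}{107}$)
$\frac{1}{\left(46399 + 15896\right) \frac{1}{f + H{\left(-63,145 \right)}}} = \frac{1}{\left(46399 + 15896\right) \frac{1}{-48676 + \frac{1}{107}}} = \frac{1}{62295 \frac{1}{- \frac{5208331}{107}}} = \frac{1}{62295 \left(- \frac{107}{5208331}\right)} = \frac{1}{- \frac{6665565}{5208331}} = - \frac{5208331}{6665565}$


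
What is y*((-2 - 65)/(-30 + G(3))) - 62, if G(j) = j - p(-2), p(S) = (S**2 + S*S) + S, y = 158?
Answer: 8540/33 ≈ 258.79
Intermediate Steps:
p(S) = S + 2*S**2 (p(S) = (S**2 + S**2) + S = 2*S**2 + S = S + 2*S**2)
G(j) = -6 + j (G(j) = j - (-2)*(1 + 2*(-2)) = j - (-2)*(1 - 4) = j - (-2)*(-3) = j - 1*6 = j - 6 = -6 + j)
y*((-2 - 65)/(-30 + G(3))) - 62 = 158*((-2 - 65)/(-30 + (-6 + 3))) - 62 = 158*(-67/(-30 - 3)) - 62 = 158*(-67/(-33)) - 62 = 158*(-67*(-1/33)) - 62 = 158*(67/33) - 62 = 10586/33 - 62 = 8540/33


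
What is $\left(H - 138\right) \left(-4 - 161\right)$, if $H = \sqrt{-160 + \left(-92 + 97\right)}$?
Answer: $22770 - 165 i \sqrt{155} \approx 22770.0 - 2054.2 i$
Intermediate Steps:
$H = i \sqrt{155}$ ($H = \sqrt{-160 + 5} = \sqrt{-155} = i \sqrt{155} \approx 12.45 i$)
$\left(H - 138\right) \left(-4 - 161\right) = \left(i \sqrt{155} - 138\right) \left(-4 - 161\right) = \left(-138 + i \sqrt{155}\right) \left(-165\right) = 22770 - 165 i \sqrt{155}$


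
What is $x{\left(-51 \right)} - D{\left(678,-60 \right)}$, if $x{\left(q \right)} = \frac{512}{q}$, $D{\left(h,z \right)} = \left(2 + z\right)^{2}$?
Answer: $- \frac{172076}{51} \approx -3374.0$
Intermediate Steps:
$x{\left(-51 \right)} - D{\left(678,-60 \right)} = \frac{512}{-51} - \left(2 - 60\right)^{2} = 512 \left(- \frac{1}{51}\right) - \left(-58\right)^{2} = - \frac{512}{51} - 3364 = - \frac{172076}{51}$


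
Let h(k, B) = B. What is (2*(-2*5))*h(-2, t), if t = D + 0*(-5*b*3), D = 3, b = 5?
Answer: -60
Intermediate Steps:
t = 3 (t = 3 + 0*(-5*5*3) = 3 + 0*(-25*3) = 3 + 0*(-75) = 3 + 0 = 3)
(2*(-2*5))*h(-2, t) = (2*(-2*5))*3 = (2*(-10))*3 = -20*3 = -60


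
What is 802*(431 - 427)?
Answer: 3208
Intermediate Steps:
802*(431 - 427) = 802*4 = 3208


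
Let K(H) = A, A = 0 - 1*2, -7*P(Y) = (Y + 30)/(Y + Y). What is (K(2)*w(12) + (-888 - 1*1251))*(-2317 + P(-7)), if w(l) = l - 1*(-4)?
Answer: 492910353/98 ≈ 5.0297e+6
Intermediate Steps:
P(Y) = -(30 + Y)/(14*Y) (P(Y) = -(Y + 30)/(7*(Y + Y)) = -(30 + Y)/(7*(2*Y)) = -(30 + Y)*1/(2*Y)/7 = -(30 + Y)/(14*Y))
A = -2 (A = 0 - 2 = -2)
K(H) = -2
w(l) = 4 + l (w(l) = l + 4 = 4 + l)
(K(2)*w(12) + (-888 - 1*1251))*(-2317 + P(-7)) = (-2*(4 + 12) + (-888 - 1*1251))*(-2317 + (1/14)*(-30 - 1*(-7))/(-7)) = (-2*16 + (-888 - 1251))*(-2317 + (1/14)*(-⅐)*(-30 + 7)) = (-32 - 2139)*(-2317 + (1/14)*(-⅐)*(-23)) = -2171*(-2317 + 23/98) = -2171*(-227043/98) = 492910353/98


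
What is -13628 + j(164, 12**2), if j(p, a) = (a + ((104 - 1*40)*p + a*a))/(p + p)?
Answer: -554826/41 ≈ -13532.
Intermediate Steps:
j(p, a) = (a + a**2 + 64*p)/(2*p) (j(p, a) = (a + ((104 - 40)*p + a**2))/((2*p)) = (a + (64*p + a**2))*(1/(2*p)) = (a + (a**2 + 64*p))*(1/(2*p)) = (a + a**2 + 64*p)*(1/(2*p)) = (a + a**2 + 64*p)/(2*p))
-13628 + j(164, 12**2) = -13628 + (1/2)*(12**2 + (12**2)**2 + 64*164)/164 = -13628 + (1/2)*(1/164)*(144 + 144**2 + 10496) = -13628 + (1/2)*(1/164)*(144 + 20736 + 10496) = -13628 + (1/2)*(1/164)*31376 = -13628 + 3922/41 = -554826/41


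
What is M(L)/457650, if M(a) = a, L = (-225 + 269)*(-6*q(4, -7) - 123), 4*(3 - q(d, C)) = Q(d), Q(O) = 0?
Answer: -1034/76275 ≈ -0.013556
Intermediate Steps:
q(d, C) = 3 (q(d, C) = 3 - 1/4*0 = 3 + 0 = 3)
L = -6204 (L = (-225 + 269)*(-6*3 - 123) = 44*(-18 - 123) = 44*(-141) = -6204)
M(L)/457650 = -6204/457650 = -6204*1/457650 = -1034/76275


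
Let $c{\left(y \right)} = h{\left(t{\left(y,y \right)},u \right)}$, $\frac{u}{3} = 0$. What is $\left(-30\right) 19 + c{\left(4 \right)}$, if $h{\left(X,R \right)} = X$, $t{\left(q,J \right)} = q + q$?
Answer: $-562$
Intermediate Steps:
$t{\left(q,J \right)} = 2 q$
$u = 0$ ($u = 3 \cdot 0 = 0$)
$c{\left(y \right)} = 2 y$
$\left(-30\right) 19 + c{\left(4 \right)} = \left(-30\right) 19 + 2 \cdot 4 = -570 + 8 = -562$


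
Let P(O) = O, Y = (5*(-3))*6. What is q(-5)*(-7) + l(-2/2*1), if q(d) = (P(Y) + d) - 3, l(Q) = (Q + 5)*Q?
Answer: 682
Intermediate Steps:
Y = -90 (Y = -15*6 = -90)
l(Q) = Q*(5 + Q) (l(Q) = (5 + Q)*Q = Q*(5 + Q))
q(d) = -93 + d (q(d) = (-90 + d) - 3 = -93 + d)
q(-5)*(-7) + l(-2/2*1) = (-93 - 5)*(-7) + (-2/2*1)*(5 - 2/2*1) = -98*(-7) + (-2*1/2*1)*(5 - 2*1/2*1) = 686 + (-1*1)*(5 - 1*1) = 686 - (5 - 1) = 686 - 1*4 = 686 - 4 = 682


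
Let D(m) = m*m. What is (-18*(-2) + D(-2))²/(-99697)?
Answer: -1600/99697 ≈ -0.016049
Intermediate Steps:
D(m) = m²
(-18*(-2) + D(-2))²/(-99697) = (-18*(-2) + (-2)²)²/(-99697) = (36 + 4)²*(-1/99697) = 40²*(-1/99697) = 1600*(-1/99697) = -1600/99697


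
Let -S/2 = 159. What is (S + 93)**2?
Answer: 50625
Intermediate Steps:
S = -318 (S = -2*159 = -318)
(S + 93)**2 = (-318 + 93)**2 = (-225)**2 = 50625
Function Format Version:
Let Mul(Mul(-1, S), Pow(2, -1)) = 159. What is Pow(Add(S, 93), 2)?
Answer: 50625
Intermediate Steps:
S = -318 (S = Mul(-2, 159) = -318)
Pow(Add(S, 93), 2) = Pow(Add(-318, 93), 2) = Pow(-225, 2) = 50625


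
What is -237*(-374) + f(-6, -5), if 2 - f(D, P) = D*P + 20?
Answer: 88590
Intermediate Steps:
f(D, P) = -18 - D*P (f(D, P) = 2 - (D*P + 20) = 2 - (20 + D*P) = 2 + (-20 - D*P) = -18 - D*P)
-237*(-374) + f(-6, -5) = -237*(-374) + (-18 - 1*(-6)*(-5)) = 88638 + (-18 - 30) = 88638 - 48 = 88590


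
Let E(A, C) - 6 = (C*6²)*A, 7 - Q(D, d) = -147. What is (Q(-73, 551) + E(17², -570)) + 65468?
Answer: -5864652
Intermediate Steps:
Q(D, d) = 154 (Q(D, d) = 7 - 1*(-147) = 7 + 147 = 154)
E(A, C) = 6 + 36*A*C (E(A, C) = 6 + (C*6²)*A = 6 + (C*36)*A = 6 + (36*C)*A = 6 + 36*A*C)
(Q(-73, 551) + E(17², -570)) + 65468 = (154 + (6 + 36*17²*(-570))) + 65468 = (154 + (6 + 36*289*(-570))) + 65468 = (154 + (6 - 5930280)) + 65468 = (154 - 5930274) + 65468 = -5930120 + 65468 = -5864652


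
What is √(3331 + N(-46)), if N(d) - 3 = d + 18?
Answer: √3306 ≈ 57.498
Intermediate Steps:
N(d) = 21 + d (N(d) = 3 + (d + 18) = 3 + (18 + d) = 21 + d)
√(3331 + N(-46)) = √(3331 + (21 - 46)) = √(3331 - 25) = √3306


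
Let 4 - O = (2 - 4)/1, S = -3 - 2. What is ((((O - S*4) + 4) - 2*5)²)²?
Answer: 160000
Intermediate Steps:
S = -5
O = 6 (O = 4 - (2 - 4)/1 = 4 - (-2) = 4 - 1*(-2) = 4 + 2 = 6)
((((O - S*4) + 4) - 2*5)²)² = ((((6 - (-5)*4) + 4) - 2*5)²)² = ((((6 - 1*(-20)) + 4) - 10)²)² = ((((6 + 20) + 4) - 10)²)² = (((26 + 4) - 10)²)² = ((30 - 10)²)² = (20²)² = 400² = 160000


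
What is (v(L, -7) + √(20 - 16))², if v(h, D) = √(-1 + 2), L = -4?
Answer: 9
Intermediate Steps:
v(h, D) = 1 (v(h, D) = √1 = 1)
(v(L, -7) + √(20 - 16))² = (1 + √(20 - 16))² = (1 + √4)² = (1 + 2)² = 3² = 9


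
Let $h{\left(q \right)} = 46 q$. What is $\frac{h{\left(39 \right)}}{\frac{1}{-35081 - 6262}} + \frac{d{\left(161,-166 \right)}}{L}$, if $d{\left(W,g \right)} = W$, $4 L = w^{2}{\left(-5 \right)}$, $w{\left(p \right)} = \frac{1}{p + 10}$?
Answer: $-74153242$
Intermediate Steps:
$w{\left(p \right)} = \frac{1}{10 + p}$
$L = \frac{1}{100}$ ($L = \frac{\left(\frac{1}{10 - 5}\right)^{2}}{4} = \frac{\left(\frac{1}{5}\right)^{2}}{4} = \frac{1}{4 \cdot 25} = \frac{1}{4} \cdot \frac{1}{25} = \frac{1}{100} \approx 0.01$)
$\frac{h{\left(39 \right)}}{\frac{1}{-35081 - 6262}} + \frac{d{\left(161,-166 \right)}}{L} = \frac{46 \cdot 39}{\frac{1}{-35081 - 6262}} + 161 \frac{1}{\frac{1}{100}} = \frac{1794}{\frac{1}{-41343}} + 161 \cdot 100 = \frac{1794}{- \frac{1}{41343}} + 16100 = 1794 \left(-41343\right) + 16100 = -74169342 + 16100 = -74153242$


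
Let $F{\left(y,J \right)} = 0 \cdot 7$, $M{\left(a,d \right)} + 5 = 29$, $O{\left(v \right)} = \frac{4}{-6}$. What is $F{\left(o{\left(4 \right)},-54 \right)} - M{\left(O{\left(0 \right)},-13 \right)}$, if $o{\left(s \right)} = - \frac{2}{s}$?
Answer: $-24$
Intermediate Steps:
$O{\left(v \right)} = - \frac{2}{3}$ ($O{\left(v \right)} = 4 \left(- \frac{1}{6}\right) = - \frac{2}{3}$)
$M{\left(a,d \right)} = 24$ ($M{\left(a,d \right)} = -5 + 29 = 24$)
$F{\left(y,J \right)} = 0$
$F{\left(o{\left(4 \right)},-54 \right)} - M{\left(O{\left(0 \right)},-13 \right)} = 0 - 24 = -24$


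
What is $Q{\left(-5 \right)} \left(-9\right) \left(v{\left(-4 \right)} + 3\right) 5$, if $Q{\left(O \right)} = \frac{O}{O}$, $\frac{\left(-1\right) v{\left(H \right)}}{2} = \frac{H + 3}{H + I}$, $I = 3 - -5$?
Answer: $- \frac{315}{2} \approx -157.5$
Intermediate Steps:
$I = 8$ ($I = 3 + 5 = 8$)
$v{\left(H \right)} = - \frac{2 \left(3 + H\right)}{8 + H}$ ($v{\left(H \right)} = - 2 \frac{H + 3}{H + 8} = - 2 \frac{3 + H}{8 + H} = - \frac{2 \left(3 + H\right)}{8 + H}$)
$Q{\left(O \right)} = 1$
$Q{\left(-5 \right)} \left(-9\right) \left(v{\left(-4 \right)} + 3\right) 5 = 1 \left(-9\right) \left(\frac{2 \left(-3 - -4\right)}{8 - 4} + 3\right) 5 = - 9 \left(\frac{2 \left(-3 + 4\right)}{4} + 3\right) 5 = - 9 \left(2 \cdot \frac{1}{4} \cdot 1 + 3\right) 5 = - 9 \left(\frac{1}{2} + 3\right) 5 = - 9 \cdot \frac{7}{2} \cdot 5 = \left(-9\right) \frac{35}{2} = - \frac{315}{2}$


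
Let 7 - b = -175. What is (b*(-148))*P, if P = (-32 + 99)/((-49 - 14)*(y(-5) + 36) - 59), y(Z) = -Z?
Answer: 902356/1321 ≈ 683.09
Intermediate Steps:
b = 182 (b = 7 - 1*(-175) = 7 + 175 = 182)
P = -67/2642 (P = (-32 + 99)/((-49 - 14)*(-1*(-5) + 36) - 59) = 67/(-63*(5 + 36) - 59) = 67/(-63*41 - 59) = 67/(-2583 - 59) = 67/(-2642) = 67*(-1/2642) = -67/2642 ≈ -0.025360)
(b*(-148))*P = (182*(-148))*(-67/2642) = -26936*(-67/2642) = 902356/1321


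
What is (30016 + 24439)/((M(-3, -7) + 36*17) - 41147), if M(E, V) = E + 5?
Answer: -54455/40533 ≈ -1.3435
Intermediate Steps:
M(E, V) = 5 + E
(30016 + 24439)/((M(-3, -7) + 36*17) - 41147) = (30016 + 24439)/(((5 - 3) + 36*17) - 41147) = 54455/((2 + 612) - 41147) = 54455/(614 - 41147) = 54455/(-40533) = 54455*(-1/40533) = -54455/40533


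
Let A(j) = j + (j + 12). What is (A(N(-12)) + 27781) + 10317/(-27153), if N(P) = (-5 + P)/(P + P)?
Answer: 335418435/12068 ≈ 27794.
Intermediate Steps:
N(P) = (-5 + P)/(2*P) (N(P) = (-5 + P)/((2*P)) = (-5 + P)*(1/(2*P)) = (-5 + P)/(2*P))
A(j) = 12 + 2*j (A(j) = j + (12 + j) = 12 + 2*j)
(A(N(-12)) + 27781) + 10317/(-27153) = ((12 + 2*((1/2)*(-5 - 12)/(-12))) + 27781) + 10317/(-27153) = ((12 + 2*((1/2)*(-1/12)*(-17))) + 27781) + 10317*(-1/27153) = ((12 + 2*(17/24)) + 27781) - 3439/9051 = ((12 + 17/12) + 27781) - 3439/9051 = (161/12 + 27781) - 3439/9051 = 333533/12 - 3439/9051 = 335418435/12068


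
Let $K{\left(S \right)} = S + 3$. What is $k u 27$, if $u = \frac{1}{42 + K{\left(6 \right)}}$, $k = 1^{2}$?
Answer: $\frac{9}{17} \approx 0.52941$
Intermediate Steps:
$K{\left(S \right)} = 3 + S$
$k = 1$
$u = \frac{1}{51}$ ($u = \frac{1}{42 + \left(3 + 6\right)} = \frac{1}{42 + 9} = \frac{1}{51} \approx 0.019608$)
$k u 27 = 1 \cdot \frac{1}{51} \cdot 27 = \frac{1}{51} \cdot 27 = \frac{9}{17}$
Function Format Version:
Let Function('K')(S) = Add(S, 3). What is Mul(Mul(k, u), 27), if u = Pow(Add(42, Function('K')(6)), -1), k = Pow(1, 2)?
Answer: Rational(9, 17) ≈ 0.52941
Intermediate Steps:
Function('K')(S) = Add(3, S)
k = 1
u = Rational(1, 51) (u = Pow(Add(42, Add(3, 6)), -1) = Pow(Add(42, 9), -1) = Pow(51, -1) = Rational(1, 51) ≈ 0.019608)
Mul(Mul(k, u), 27) = Mul(Mul(1, Rational(1, 51)), 27) = Mul(Rational(1, 51), 27) = Rational(9, 17)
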